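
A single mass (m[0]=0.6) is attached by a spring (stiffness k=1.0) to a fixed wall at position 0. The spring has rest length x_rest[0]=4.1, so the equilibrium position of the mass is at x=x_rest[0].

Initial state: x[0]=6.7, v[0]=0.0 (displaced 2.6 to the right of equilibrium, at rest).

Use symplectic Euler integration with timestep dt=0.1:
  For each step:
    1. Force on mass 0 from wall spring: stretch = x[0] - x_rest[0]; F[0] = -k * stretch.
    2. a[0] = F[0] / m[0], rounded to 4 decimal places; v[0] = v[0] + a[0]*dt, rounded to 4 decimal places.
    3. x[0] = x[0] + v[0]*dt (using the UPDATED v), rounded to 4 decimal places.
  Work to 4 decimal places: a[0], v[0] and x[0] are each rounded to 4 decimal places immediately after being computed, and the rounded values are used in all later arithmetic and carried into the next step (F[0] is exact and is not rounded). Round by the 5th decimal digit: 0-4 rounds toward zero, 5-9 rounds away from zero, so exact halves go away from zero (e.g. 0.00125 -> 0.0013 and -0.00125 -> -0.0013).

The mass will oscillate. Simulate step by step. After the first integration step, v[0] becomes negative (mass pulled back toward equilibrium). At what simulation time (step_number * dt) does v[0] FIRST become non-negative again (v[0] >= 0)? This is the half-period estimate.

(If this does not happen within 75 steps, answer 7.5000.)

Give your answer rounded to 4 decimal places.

Answer: 2.5000

Derivation:
Step 0: x=[6.7000] v=[0.0000]
Step 1: x=[6.6567] v=[-0.4333]
Step 2: x=[6.5708] v=[-0.8594]
Step 3: x=[6.4437] v=[-1.2712]
Step 4: x=[6.2775] v=[-1.6618]
Step 5: x=[6.0750] v=[-2.0247]
Step 6: x=[5.8396] v=[-2.3539]
Step 7: x=[5.5752] v=[-2.6438]
Step 8: x=[5.2862] v=[-2.8897]
Step 9: x=[4.9775] v=[-3.0874]
Step 10: x=[4.6541] v=[-3.2337]
Step 11: x=[4.3215] v=[-3.3261]
Step 12: x=[3.9852] v=[-3.3630]
Step 13: x=[3.6508] v=[-3.3439]
Step 14: x=[3.3239] v=[-3.2690]
Step 15: x=[3.0099] v=[-3.1397]
Step 16: x=[2.7141] v=[-2.9580]
Step 17: x=[2.4414] v=[-2.7270]
Step 18: x=[2.1963] v=[-2.4506]
Step 19: x=[1.9830] v=[-2.1333]
Step 20: x=[1.8050] v=[-1.7805]
Step 21: x=[1.6652] v=[-1.3980]
Step 22: x=[1.5660] v=[-0.9922]
Step 23: x=[1.5090] v=[-0.5699]
Step 24: x=[1.4952] v=[-0.1381]
Step 25: x=[1.5248] v=[0.2960]
First v>=0 after going negative at step 25, time=2.5000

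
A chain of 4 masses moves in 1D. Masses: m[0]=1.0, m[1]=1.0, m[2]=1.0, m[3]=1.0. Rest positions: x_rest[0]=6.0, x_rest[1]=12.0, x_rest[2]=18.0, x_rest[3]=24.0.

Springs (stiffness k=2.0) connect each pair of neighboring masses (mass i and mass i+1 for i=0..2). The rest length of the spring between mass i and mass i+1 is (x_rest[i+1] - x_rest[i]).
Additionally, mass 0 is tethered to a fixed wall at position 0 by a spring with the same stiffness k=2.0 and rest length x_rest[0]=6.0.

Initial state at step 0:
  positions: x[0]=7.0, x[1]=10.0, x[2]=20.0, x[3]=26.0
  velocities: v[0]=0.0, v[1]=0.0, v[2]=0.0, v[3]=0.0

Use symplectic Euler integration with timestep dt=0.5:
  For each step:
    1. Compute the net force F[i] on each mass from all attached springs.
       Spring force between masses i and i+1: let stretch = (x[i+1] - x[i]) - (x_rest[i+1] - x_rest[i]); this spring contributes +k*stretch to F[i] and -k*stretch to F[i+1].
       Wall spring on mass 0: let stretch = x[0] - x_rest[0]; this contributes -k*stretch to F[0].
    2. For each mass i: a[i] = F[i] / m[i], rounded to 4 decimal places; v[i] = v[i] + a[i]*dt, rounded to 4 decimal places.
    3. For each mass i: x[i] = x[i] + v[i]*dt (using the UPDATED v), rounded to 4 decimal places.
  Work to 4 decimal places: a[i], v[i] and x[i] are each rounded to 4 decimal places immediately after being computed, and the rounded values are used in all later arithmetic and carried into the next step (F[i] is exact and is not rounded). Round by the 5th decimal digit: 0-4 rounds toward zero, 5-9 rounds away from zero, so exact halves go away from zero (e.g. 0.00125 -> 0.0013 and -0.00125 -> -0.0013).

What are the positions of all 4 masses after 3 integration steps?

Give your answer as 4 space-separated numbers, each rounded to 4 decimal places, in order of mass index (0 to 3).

Step 0: x=[7.0000 10.0000 20.0000 26.0000] v=[0.0000 0.0000 0.0000 0.0000]
Step 1: x=[5.0000 13.5000 18.0000 26.0000] v=[-4.0000 7.0000 -4.0000 0.0000]
Step 2: x=[4.7500 15.0000 17.7500 25.0000] v=[-0.5000 3.0000 -0.5000 -2.0000]
Step 3: x=[7.2500 12.7500 19.7500 23.3750] v=[5.0000 -4.5000 4.0000 -3.2500]

Answer: 7.2500 12.7500 19.7500 23.3750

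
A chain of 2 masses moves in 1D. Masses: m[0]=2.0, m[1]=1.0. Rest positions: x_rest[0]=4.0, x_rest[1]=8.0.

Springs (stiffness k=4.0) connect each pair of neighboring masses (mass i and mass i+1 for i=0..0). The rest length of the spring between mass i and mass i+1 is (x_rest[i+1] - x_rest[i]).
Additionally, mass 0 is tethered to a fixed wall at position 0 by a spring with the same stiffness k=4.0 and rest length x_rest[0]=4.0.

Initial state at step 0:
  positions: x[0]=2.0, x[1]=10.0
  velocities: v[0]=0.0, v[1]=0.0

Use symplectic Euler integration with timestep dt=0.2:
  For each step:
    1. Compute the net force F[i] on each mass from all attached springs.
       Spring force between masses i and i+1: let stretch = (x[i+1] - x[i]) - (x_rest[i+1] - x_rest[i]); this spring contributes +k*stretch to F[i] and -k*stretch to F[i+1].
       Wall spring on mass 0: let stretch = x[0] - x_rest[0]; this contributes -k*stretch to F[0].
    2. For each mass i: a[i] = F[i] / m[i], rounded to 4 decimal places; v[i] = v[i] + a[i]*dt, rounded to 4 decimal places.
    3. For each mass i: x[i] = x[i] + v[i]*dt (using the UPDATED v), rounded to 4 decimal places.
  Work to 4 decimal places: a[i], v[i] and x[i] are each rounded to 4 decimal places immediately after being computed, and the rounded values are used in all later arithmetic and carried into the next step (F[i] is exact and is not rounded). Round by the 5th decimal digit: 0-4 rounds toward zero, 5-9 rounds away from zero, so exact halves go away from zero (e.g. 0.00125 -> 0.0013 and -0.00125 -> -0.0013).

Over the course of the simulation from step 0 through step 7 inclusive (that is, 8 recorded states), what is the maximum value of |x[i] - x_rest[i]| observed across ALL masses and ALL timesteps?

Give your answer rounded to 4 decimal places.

Answer: 2.5871

Derivation:
Step 0: x=[2.0000 10.0000] v=[0.0000 0.0000]
Step 1: x=[2.4800 9.3600] v=[2.4000 -3.2000]
Step 2: x=[3.3120 8.2592] v=[4.1600 -5.5040]
Step 3: x=[4.2748 7.0068] v=[4.8141 -6.2618]
Step 4: x=[5.1142 5.9573] v=[4.1970 -5.2474]
Step 5: x=[5.6119 5.4129] v=[2.4886 -2.7219]
Step 6: x=[5.6447 5.5404] v=[0.1642 0.6373]
Step 7: x=[5.2176 6.3245] v=[-2.1354 3.9207]
Max displacement = 2.5871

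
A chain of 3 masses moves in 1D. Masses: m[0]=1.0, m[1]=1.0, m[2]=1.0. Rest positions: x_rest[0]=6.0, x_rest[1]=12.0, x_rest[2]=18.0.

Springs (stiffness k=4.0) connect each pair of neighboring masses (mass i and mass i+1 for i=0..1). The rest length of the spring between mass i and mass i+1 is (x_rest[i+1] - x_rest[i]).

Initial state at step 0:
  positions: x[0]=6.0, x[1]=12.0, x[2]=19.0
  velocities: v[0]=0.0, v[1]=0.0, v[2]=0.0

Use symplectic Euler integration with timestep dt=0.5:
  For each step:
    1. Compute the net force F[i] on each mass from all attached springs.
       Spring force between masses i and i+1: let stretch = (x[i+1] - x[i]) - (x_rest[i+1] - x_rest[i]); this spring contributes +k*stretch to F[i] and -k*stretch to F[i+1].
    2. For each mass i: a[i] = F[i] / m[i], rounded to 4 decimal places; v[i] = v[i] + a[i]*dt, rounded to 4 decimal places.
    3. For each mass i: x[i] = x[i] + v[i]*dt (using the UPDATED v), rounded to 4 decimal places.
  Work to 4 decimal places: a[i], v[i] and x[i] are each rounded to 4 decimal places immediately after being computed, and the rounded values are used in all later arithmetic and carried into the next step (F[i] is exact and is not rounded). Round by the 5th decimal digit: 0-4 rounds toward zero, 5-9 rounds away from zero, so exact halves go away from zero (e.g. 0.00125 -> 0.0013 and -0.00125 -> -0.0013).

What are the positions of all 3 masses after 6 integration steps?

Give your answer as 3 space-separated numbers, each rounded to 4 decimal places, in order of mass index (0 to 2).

Step 0: x=[6.0000 12.0000 19.0000] v=[0.0000 0.0000 0.0000]
Step 1: x=[6.0000 13.0000 18.0000] v=[0.0000 2.0000 -2.0000]
Step 2: x=[7.0000 12.0000 18.0000] v=[2.0000 -2.0000 0.0000]
Step 3: x=[7.0000 12.0000 18.0000] v=[0.0000 0.0000 0.0000]
Step 4: x=[6.0000 13.0000 18.0000] v=[-2.0000 2.0000 0.0000]
Step 5: x=[6.0000 12.0000 19.0000] v=[0.0000 -2.0000 2.0000]
Step 6: x=[6.0000 12.0000 19.0000] v=[0.0000 0.0000 0.0000]

Answer: 6.0000 12.0000 19.0000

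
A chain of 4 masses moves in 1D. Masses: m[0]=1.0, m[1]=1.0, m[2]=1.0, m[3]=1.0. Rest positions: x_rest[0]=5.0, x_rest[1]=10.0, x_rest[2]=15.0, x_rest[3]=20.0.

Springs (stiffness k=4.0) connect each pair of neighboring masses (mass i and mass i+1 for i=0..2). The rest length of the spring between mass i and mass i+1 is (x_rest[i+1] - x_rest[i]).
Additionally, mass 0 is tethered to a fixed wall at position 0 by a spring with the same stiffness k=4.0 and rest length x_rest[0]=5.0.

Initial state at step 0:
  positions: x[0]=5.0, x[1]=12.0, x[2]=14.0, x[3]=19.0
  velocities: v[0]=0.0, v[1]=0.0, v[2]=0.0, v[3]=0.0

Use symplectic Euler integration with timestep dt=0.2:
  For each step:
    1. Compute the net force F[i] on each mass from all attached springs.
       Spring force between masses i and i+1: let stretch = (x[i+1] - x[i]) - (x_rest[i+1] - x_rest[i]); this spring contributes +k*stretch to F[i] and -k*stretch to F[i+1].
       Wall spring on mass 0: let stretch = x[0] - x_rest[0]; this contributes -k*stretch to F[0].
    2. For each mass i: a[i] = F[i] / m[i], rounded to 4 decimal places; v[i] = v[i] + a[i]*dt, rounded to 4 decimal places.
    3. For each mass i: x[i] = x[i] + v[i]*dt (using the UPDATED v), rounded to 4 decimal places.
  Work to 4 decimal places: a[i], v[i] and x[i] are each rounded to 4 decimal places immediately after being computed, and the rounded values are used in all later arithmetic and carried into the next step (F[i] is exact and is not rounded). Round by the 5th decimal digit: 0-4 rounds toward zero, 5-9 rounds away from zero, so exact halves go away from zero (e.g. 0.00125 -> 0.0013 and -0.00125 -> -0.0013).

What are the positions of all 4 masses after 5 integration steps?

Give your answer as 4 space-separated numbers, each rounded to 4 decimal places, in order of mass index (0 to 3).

Answer: 4.8790 8.6625 15.1362 20.3801

Derivation:
Step 0: x=[5.0000 12.0000 14.0000 19.0000] v=[0.0000 0.0000 0.0000 0.0000]
Step 1: x=[5.3200 11.2000 14.4800 19.0000] v=[1.6000 -4.0000 2.4000 0.0000]
Step 2: x=[5.7296 9.9840 15.1584 19.0768] v=[2.0480 -6.0800 3.3920 0.3840]
Step 3: x=[5.9032 8.9152 15.6358 19.3267] v=[0.8678 -5.3440 2.3872 1.2493]
Step 4: x=[5.6142 8.4398 15.6285 19.7860] v=[-1.4452 -2.3771 -0.0366 2.2966]
Step 5: x=[4.8790 8.6625 15.1362 20.3801] v=[-3.6761 1.1134 -2.4616 2.9706]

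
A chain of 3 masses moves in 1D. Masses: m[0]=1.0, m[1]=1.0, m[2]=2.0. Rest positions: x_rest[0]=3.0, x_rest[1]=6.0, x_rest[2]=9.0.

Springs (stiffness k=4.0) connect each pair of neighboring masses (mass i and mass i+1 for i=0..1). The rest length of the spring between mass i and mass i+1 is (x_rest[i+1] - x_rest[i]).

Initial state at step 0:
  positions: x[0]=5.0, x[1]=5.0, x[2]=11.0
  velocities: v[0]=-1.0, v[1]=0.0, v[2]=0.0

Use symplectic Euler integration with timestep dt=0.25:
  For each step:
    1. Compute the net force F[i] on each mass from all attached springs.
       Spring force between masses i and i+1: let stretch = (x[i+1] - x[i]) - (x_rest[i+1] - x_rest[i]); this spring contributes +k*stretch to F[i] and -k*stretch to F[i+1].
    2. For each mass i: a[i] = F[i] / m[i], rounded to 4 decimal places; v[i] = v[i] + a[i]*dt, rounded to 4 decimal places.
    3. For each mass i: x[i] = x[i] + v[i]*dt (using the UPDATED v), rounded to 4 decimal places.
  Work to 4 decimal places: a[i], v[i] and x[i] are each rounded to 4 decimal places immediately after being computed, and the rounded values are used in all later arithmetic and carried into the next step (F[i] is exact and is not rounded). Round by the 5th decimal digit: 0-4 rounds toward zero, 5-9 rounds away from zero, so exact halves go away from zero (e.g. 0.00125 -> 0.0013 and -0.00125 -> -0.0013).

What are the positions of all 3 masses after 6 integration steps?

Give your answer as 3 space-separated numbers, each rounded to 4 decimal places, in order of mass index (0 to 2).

Step 0: x=[5.0000 5.0000 11.0000] v=[-1.0000 0.0000 0.0000]
Step 1: x=[4.0000 6.5000 10.6250] v=[-4.0000 6.0000 -1.5000]
Step 2: x=[2.8750 8.4063 10.1094] v=[-4.5000 7.6250 -2.0625]
Step 3: x=[2.3828 9.3555 9.7559] v=[-1.9687 3.7968 -1.4141]
Step 4: x=[2.8838 8.6616 9.7273] v=[2.0040 -2.7755 -0.1143]
Step 5: x=[4.0793 6.7897 9.9405] v=[4.7818 -7.4876 0.8529]
Step 6: x=[5.2024 5.0279 10.1349] v=[4.4922 -7.0472 0.7775]

Answer: 5.2024 5.0279 10.1349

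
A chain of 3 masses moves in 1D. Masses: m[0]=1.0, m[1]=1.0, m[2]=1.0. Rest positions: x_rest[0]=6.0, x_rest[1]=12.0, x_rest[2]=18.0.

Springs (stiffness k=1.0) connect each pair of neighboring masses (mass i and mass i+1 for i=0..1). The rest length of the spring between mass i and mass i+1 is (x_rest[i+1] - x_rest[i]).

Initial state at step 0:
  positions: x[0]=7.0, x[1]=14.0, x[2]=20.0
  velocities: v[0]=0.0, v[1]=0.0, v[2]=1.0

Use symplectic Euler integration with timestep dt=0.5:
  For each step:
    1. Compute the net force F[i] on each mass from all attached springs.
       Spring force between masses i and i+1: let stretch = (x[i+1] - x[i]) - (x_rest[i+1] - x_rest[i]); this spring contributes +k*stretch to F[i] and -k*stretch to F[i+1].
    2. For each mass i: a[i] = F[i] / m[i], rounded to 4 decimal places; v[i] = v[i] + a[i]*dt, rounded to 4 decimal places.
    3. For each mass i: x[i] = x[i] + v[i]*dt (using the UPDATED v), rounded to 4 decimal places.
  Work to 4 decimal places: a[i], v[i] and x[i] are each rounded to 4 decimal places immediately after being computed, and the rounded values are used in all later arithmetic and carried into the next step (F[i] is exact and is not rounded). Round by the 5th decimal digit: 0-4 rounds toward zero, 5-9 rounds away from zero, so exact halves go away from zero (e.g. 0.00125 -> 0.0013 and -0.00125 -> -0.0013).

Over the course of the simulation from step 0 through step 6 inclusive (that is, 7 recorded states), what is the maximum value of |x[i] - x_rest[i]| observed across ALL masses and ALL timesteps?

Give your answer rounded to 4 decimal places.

Step 0: x=[7.0000 14.0000 20.0000] v=[0.0000 0.0000 1.0000]
Step 1: x=[7.2500 13.7500 20.5000] v=[0.5000 -0.5000 1.0000]
Step 2: x=[7.6250 13.5625 20.8125] v=[0.7500 -0.3750 0.6250]
Step 3: x=[7.9844 13.7032 20.8125] v=[0.7188 0.2813 0.0000]
Step 4: x=[8.2735 14.1915 20.5352] v=[0.5782 0.9766 -0.5547]
Step 5: x=[8.5421 14.7863 20.1719] v=[0.5372 1.1895 -0.7266]
Step 6: x=[8.8718 15.1664 19.9622] v=[0.6593 0.7602 -0.4194]
Max displacement = 3.1664

Answer: 3.1664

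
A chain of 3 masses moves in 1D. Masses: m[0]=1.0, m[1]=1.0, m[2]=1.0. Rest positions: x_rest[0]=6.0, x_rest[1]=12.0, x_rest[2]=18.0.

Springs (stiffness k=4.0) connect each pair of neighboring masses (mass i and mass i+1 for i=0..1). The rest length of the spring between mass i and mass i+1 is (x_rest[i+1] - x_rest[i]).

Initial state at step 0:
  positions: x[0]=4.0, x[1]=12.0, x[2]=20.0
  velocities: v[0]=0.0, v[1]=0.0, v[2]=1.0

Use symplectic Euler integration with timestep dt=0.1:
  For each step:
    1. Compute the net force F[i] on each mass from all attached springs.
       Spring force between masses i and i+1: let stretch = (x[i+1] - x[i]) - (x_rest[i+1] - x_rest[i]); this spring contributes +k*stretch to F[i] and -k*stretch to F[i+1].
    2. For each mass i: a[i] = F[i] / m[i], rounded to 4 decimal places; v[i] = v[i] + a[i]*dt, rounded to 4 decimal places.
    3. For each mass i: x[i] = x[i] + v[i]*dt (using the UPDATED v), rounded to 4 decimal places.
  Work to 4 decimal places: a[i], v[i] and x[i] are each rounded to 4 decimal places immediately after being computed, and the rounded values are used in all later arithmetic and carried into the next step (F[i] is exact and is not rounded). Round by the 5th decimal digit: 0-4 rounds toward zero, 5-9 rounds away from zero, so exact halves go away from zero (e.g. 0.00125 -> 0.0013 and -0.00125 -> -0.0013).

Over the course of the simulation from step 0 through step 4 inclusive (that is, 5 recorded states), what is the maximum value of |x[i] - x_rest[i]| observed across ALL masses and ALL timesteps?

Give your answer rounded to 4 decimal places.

Step 0: x=[4.0000 12.0000 20.0000] v=[0.0000 0.0000 1.0000]
Step 1: x=[4.0800 12.0000 20.0200] v=[0.8000 0.0000 0.2000]
Step 2: x=[4.2368 12.0040 19.9592] v=[1.5680 0.0400 -0.6080]
Step 3: x=[4.4643 12.0155 19.8202] v=[2.2749 0.1152 -1.3901]
Step 4: x=[4.7538 12.0372 19.6090] v=[2.8954 0.2166 -2.1120]
Max displacement = 2.0200

Answer: 2.0200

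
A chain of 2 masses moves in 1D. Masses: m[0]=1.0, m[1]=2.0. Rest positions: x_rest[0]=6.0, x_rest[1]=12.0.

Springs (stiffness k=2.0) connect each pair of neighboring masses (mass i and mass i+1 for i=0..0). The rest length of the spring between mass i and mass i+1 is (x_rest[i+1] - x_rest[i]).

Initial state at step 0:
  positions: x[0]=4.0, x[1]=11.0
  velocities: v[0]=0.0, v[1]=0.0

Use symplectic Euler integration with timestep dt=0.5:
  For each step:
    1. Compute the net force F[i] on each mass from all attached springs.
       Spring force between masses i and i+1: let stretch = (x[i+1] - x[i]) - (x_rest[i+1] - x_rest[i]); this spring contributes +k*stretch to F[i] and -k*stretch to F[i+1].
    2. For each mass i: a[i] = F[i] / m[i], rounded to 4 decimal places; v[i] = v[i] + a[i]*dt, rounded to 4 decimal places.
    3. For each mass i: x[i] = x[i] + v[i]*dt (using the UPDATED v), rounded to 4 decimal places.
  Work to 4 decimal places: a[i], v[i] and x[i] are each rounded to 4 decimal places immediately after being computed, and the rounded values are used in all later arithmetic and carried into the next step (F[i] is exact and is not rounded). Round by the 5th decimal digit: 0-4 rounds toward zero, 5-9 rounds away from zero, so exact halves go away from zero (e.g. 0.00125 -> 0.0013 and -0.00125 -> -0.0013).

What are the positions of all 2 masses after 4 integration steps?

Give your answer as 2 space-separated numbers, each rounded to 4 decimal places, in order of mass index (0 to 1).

Answer: 5.1329 10.4336

Derivation:
Step 0: x=[4.0000 11.0000] v=[0.0000 0.0000]
Step 1: x=[4.5000 10.7500] v=[1.0000 -0.5000]
Step 2: x=[5.1250 10.4375] v=[1.2500 -0.6250]
Step 3: x=[5.4063 10.2969] v=[0.5625 -0.2813]
Step 4: x=[5.1329 10.4336] v=[-0.5469 0.2734]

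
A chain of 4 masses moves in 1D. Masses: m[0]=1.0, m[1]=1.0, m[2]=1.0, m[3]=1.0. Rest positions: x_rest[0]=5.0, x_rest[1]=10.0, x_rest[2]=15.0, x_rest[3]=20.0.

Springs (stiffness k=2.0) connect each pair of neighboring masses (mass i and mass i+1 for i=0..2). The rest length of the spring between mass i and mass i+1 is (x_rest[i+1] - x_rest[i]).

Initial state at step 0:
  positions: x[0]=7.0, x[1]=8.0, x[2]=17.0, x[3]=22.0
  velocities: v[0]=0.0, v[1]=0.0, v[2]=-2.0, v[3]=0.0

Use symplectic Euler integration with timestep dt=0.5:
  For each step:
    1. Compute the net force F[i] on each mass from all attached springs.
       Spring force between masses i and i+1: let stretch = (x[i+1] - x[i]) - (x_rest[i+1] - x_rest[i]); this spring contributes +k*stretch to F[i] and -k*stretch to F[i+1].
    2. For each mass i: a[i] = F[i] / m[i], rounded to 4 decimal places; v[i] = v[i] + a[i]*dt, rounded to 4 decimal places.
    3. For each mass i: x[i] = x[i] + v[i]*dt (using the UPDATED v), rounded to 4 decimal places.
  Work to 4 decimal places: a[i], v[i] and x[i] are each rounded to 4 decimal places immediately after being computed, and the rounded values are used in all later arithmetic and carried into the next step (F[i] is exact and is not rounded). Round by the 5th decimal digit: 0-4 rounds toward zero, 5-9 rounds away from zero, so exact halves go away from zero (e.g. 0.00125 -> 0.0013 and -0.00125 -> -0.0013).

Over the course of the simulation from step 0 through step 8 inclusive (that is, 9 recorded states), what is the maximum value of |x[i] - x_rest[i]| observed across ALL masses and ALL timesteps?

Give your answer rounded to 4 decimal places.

Answer: 4.3125

Derivation:
Step 0: x=[7.0000 8.0000 17.0000 22.0000] v=[0.0000 0.0000 -2.0000 0.0000]
Step 1: x=[5.0000 12.0000 14.0000 22.0000] v=[-4.0000 8.0000 -6.0000 0.0000]
Step 2: x=[4.0000 13.5000 14.0000 20.5000] v=[-2.0000 3.0000 0.0000 -3.0000]
Step 3: x=[5.2500 10.5000 17.0000 18.2500] v=[2.5000 -6.0000 6.0000 -4.5000]
Step 4: x=[6.6250 8.1250 17.3750 17.8750] v=[2.7500 -4.7500 0.7500 -0.7500]
Step 5: x=[6.2500 9.6250 13.3750 19.7500] v=[-0.7500 3.0000 -8.0000 3.7500]
Step 6: x=[5.0625 11.3125 10.6875 20.9375] v=[-2.3750 3.3750 -5.3750 2.3750]
Step 7: x=[4.5000 9.5625 13.4375 19.5000] v=[-1.1250 -3.5000 5.5000 -2.8750]
Step 8: x=[3.9688 7.2188 17.2813 17.5313] v=[-1.0625 -4.6875 7.6875 -3.9375]
Max displacement = 4.3125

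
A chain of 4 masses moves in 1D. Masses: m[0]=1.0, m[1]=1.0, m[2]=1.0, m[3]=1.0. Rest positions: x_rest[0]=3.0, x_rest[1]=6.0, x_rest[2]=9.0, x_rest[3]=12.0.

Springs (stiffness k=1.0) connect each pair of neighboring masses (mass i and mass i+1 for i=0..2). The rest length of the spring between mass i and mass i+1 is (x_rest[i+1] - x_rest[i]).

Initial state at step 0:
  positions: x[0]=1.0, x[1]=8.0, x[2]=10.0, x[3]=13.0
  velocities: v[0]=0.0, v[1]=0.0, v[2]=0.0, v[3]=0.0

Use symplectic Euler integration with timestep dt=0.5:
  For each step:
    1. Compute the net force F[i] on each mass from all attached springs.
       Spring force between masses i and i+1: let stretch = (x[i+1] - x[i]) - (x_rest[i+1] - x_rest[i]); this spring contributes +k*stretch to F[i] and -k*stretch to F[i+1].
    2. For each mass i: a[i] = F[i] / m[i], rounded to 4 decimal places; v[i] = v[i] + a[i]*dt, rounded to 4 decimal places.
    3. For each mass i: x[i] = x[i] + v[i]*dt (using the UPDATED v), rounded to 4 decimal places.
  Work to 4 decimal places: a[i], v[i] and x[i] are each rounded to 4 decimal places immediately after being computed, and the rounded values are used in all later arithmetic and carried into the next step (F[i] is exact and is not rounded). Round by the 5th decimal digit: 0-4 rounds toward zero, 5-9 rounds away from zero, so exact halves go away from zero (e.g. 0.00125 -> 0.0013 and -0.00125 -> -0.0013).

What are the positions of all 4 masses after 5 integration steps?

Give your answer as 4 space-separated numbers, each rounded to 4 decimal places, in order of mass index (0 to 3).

Answer: 4.5626 6.6055 7.9571 12.8751

Derivation:
Step 0: x=[1.0000 8.0000 10.0000 13.0000] v=[0.0000 0.0000 0.0000 0.0000]
Step 1: x=[2.0000 6.7500 10.2500 13.0000] v=[2.0000 -2.5000 0.5000 0.0000]
Step 2: x=[3.4375 5.1875 10.3125 13.0625] v=[2.8750 -3.1250 0.1250 0.1250]
Step 3: x=[4.5625 4.4688 9.7813 13.1875] v=[2.2500 -1.4375 -1.0625 0.2500]
Step 4: x=[4.9141 5.1016 8.7735 13.2110] v=[0.7032 1.2656 -2.0157 0.0469]
Step 5: x=[4.5626 6.6055 7.9571 12.8751] v=[-0.7031 3.0078 -1.6329 -0.6719]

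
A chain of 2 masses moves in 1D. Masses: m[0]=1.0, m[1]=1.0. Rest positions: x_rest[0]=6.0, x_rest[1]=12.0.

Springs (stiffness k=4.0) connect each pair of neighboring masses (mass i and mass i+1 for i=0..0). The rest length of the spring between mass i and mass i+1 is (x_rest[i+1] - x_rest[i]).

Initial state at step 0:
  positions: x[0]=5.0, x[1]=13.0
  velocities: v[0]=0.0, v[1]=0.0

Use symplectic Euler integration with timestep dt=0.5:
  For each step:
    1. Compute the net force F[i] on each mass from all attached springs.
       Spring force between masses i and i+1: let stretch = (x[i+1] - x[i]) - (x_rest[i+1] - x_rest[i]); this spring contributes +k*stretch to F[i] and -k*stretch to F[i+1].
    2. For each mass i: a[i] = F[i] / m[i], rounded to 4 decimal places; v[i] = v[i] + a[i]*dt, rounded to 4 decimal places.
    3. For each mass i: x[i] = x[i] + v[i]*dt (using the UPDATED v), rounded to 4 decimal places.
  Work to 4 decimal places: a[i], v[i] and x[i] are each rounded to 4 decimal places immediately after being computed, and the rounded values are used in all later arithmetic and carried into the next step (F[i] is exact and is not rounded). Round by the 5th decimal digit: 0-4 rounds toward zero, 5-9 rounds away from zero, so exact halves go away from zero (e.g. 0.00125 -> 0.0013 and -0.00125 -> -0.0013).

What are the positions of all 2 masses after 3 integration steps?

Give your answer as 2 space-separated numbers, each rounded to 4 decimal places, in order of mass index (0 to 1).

Step 0: x=[5.0000 13.0000] v=[0.0000 0.0000]
Step 1: x=[7.0000 11.0000] v=[4.0000 -4.0000]
Step 2: x=[7.0000 11.0000] v=[0.0000 0.0000]
Step 3: x=[5.0000 13.0000] v=[-4.0000 4.0000]

Answer: 5.0000 13.0000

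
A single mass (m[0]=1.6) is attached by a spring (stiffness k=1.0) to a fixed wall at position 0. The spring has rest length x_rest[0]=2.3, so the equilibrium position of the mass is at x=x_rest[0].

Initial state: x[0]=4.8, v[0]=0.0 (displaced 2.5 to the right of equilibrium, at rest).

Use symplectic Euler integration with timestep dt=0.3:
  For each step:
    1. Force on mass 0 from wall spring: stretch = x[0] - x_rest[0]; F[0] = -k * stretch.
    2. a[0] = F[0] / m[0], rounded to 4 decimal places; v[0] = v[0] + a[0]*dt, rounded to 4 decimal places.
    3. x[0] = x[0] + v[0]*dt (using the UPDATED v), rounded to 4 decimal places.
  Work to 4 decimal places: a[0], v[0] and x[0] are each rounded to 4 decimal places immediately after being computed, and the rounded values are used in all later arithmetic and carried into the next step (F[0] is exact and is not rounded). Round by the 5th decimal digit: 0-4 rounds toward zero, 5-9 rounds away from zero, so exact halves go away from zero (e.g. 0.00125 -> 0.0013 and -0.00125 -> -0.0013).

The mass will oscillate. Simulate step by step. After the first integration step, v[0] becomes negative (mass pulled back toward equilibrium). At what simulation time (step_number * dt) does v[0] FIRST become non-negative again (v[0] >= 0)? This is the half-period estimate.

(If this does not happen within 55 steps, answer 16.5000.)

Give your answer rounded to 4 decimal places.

Answer: 4.2000

Derivation:
Step 0: x=[4.8000] v=[0.0000]
Step 1: x=[4.6594] v=[-0.4688]
Step 2: x=[4.3860] v=[-0.9112]
Step 3: x=[3.9953] v=[-1.3023]
Step 4: x=[3.5092] v=[-1.6202]
Step 5: x=[2.9551] v=[-1.8469]
Step 6: x=[2.3642] v=[-1.9697]
Step 7: x=[1.7697] v=[-1.9817]
Step 8: x=[1.2050] v=[-1.8823]
Step 9: x=[0.7019] v=[-1.6770]
Step 10: x=[0.2887] v=[-1.3774]
Step 11: x=[-0.0114] v=[-1.0003]
Step 12: x=[-0.1815] v=[-0.5669]
Step 13: x=[-0.2120] v=[-0.1016]
Step 14: x=[-0.1012] v=[0.3694]
First v>=0 after going negative at step 14, time=4.2000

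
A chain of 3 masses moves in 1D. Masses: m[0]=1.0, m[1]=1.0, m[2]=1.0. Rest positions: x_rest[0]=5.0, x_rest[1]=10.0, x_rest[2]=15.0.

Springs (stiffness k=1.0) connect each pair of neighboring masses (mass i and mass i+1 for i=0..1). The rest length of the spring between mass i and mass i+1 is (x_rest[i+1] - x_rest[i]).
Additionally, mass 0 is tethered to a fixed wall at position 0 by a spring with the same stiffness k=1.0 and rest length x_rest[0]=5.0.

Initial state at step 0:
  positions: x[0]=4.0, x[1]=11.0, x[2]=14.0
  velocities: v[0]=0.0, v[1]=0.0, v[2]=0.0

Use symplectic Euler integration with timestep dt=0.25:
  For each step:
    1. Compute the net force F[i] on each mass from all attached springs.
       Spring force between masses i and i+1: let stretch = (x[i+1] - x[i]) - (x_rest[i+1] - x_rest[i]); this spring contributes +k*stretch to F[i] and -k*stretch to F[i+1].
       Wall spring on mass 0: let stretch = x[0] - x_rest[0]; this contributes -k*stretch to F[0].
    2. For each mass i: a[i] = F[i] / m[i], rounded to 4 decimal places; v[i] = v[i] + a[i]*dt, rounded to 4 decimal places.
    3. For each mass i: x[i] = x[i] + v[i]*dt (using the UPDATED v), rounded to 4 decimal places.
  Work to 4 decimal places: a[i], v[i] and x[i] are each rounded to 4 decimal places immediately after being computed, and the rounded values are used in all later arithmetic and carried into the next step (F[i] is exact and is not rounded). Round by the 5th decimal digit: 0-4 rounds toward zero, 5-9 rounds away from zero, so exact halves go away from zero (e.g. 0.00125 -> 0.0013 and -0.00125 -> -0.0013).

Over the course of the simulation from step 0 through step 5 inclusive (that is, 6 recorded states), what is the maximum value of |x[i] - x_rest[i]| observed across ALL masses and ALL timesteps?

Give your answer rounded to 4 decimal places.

Answer: 1.2414

Derivation:
Step 0: x=[4.0000 11.0000 14.0000] v=[0.0000 0.0000 0.0000]
Step 1: x=[4.1875 10.7500 14.1250] v=[0.7500 -1.0000 0.5000]
Step 2: x=[4.5235 10.3008 14.3516] v=[1.3438 -1.7969 0.9063]
Step 3: x=[4.9378 9.7437 14.6375] v=[1.6573 -2.2285 1.1436]
Step 4: x=[5.3439 9.1921 14.9301] v=[1.6243 -2.2065 1.1702]
Step 5: x=[5.6565 8.7586 15.1765] v=[1.2504 -1.7341 0.9857]
Max displacement = 1.2414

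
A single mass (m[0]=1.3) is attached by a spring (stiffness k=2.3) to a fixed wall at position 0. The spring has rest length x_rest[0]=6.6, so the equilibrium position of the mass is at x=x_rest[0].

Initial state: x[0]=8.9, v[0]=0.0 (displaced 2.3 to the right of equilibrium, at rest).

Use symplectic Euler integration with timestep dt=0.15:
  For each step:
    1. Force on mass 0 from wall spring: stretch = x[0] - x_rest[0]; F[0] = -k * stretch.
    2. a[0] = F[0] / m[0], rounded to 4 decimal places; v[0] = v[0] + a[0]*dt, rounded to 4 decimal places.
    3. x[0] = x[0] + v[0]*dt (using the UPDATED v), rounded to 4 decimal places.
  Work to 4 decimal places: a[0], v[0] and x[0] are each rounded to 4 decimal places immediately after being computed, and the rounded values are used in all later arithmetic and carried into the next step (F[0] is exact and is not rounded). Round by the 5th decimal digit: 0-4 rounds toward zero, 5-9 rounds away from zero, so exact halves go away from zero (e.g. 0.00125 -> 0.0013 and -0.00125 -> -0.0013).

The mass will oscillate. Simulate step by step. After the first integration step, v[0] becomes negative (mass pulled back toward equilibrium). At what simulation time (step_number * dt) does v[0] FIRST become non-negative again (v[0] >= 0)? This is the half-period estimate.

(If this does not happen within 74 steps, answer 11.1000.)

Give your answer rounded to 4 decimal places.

Step 0: x=[8.9000] v=[0.0000]
Step 1: x=[8.8084] v=[-0.6104]
Step 2: x=[8.6289] v=[-1.1965]
Step 3: x=[8.3687] v=[-1.7349]
Step 4: x=[8.0381] v=[-2.2043]
Step 5: x=[7.6502] v=[-2.5859]
Step 6: x=[7.2205] v=[-2.8646]
Step 7: x=[6.7661] v=[-3.0293]
Step 8: x=[6.3051] v=[-3.0734]
Step 9: x=[5.8558] v=[-2.9951]
Step 10: x=[5.4362] v=[-2.7976]
Step 11: x=[5.0629] v=[-2.4888]
Step 12: x=[4.7508] v=[-2.0809]
Step 13: x=[4.5123] v=[-1.5901]
Step 14: x=[4.3569] v=[-1.0361]
Step 15: x=[4.2908] v=[-0.4408]
Step 16: x=[4.3166] v=[0.1720]
First v>=0 after going negative at step 16, time=2.4000

Answer: 2.4000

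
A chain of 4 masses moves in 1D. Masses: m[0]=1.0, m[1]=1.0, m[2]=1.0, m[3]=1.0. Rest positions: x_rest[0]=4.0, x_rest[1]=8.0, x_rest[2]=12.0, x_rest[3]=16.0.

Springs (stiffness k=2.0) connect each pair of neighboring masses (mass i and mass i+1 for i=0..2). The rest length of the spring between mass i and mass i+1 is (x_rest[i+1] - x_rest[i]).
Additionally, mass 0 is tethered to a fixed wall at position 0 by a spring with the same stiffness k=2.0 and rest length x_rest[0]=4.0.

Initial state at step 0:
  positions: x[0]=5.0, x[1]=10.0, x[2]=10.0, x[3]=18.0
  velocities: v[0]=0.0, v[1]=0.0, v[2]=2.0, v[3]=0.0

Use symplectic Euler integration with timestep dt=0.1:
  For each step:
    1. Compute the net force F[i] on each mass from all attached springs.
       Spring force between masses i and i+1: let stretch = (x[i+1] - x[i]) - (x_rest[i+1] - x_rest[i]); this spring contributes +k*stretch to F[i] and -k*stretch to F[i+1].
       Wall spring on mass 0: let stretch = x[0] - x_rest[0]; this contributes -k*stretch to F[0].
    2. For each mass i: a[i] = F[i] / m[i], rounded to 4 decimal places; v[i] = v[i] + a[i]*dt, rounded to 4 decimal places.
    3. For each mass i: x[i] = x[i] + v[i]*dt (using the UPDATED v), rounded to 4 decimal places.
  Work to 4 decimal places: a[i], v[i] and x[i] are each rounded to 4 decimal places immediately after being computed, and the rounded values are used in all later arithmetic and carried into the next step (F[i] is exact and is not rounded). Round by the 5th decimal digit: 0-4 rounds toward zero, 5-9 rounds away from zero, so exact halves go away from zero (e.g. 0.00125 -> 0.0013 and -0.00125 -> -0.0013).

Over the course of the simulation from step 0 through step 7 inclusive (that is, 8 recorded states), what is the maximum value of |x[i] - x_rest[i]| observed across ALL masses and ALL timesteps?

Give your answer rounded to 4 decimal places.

Answer: 2.3566

Derivation:
Step 0: x=[5.0000 10.0000 10.0000 18.0000] v=[0.0000 0.0000 2.0000 0.0000]
Step 1: x=[5.0000 9.9000 10.3600 17.9200] v=[0.0000 -1.0000 3.6000 -0.8000]
Step 2: x=[4.9980 9.7112 10.8620 17.7688] v=[-0.0200 -1.8880 5.0200 -1.5120]
Step 3: x=[4.9903 9.4512 11.4791 17.5595] v=[-0.0770 -2.6005 6.1712 -2.0934]
Step 4: x=[4.9720 9.1425 12.1773 17.3086] v=[-0.1829 -3.0871 6.9817 -2.5095]
Step 5: x=[4.9377 8.8111 12.9174 17.0350] v=[-0.3432 -3.3142 7.4010 -2.7358]
Step 6: x=[4.8821 8.4843 13.6577 16.7591] v=[-0.5561 -3.2676 7.4033 -2.7593]
Step 7: x=[4.8009 8.1890 14.3566 16.5011] v=[-0.8121 -2.9534 6.9889 -2.5796]
Max displacement = 2.3566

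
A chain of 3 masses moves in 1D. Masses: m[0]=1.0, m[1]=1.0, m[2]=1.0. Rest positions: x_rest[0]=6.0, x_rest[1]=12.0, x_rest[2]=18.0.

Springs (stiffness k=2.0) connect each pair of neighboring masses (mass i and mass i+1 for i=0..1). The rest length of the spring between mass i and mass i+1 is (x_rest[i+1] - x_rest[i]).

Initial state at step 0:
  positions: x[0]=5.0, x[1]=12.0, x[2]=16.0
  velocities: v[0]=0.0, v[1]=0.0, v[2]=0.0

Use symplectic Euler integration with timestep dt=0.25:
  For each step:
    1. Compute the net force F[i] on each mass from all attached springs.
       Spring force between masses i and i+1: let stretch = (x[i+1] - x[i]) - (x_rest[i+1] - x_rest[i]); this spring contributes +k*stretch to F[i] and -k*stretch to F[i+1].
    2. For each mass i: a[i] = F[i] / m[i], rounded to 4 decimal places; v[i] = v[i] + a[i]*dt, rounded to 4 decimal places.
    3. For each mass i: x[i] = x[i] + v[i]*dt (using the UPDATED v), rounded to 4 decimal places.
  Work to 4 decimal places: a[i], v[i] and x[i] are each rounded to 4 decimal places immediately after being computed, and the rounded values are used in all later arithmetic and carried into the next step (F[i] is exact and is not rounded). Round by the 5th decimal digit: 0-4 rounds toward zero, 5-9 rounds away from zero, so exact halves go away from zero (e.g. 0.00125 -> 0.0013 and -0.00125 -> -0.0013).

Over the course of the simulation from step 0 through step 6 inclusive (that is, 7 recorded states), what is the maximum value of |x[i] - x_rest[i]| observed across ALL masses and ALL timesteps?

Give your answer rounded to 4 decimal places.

Step 0: x=[5.0000 12.0000 16.0000] v=[0.0000 0.0000 0.0000]
Step 1: x=[5.1250 11.6250 16.2500] v=[0.5000 -1.5000 1.0000]
Step 2: x=[5.3125 11.0156 16.6719] v=[0.7500 -2.4375 1.6875]
Step 3: x=[5.4629 10.4004 17.1368] v=[0.6016 -2.4609 1.8594]
Step 4: x=[5.4805 10.0100 17.5096] v=[0.0704 -1.5615 1.4912]
Step 5: x=[5.3143 9.9909 17.6950] v=[-0.6649 -0.0765 0.7414]
Step 6: x=[4.9827 10.3502 17.6673] v=[-1.3266 1.4373 -0.1107]
Max displacement = 2.0091

Answer: 2.0091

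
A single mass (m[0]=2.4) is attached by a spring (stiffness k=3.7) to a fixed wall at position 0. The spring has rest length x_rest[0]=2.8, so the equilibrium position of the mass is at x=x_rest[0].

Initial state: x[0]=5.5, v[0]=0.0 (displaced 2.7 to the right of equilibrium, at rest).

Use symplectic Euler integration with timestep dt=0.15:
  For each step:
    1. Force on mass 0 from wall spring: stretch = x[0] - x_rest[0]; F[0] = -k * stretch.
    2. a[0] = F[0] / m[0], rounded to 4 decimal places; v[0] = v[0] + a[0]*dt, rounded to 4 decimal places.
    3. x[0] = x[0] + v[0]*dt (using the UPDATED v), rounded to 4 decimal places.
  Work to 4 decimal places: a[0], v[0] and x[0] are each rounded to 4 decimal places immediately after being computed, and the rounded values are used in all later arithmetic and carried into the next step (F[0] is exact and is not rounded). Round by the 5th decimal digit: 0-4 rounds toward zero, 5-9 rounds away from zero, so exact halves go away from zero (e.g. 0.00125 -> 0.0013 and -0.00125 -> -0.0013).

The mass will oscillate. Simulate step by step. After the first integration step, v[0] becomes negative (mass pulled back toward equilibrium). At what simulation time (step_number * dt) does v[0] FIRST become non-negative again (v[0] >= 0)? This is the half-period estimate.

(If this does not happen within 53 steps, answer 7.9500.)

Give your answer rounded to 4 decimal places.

Step 0: x=[5.5000] v=[0.0000]
Step 1: x=[5.4063] v=[-0.6244]
Step 2: x=[5.2222] v=[-1.2271]
Step 3: x=[4.9541] v=[-1.7872]
Step 4: x=[4.6113] v=[-2.2853]
Step 5: x=[4.2057] v=[-2.7042]
Step 6: x=[3.7513] v=[-3.0293]
Step 7: x=[3.2639] v=[-3.2493]
Step 8: x=[2.7604] v=[-3.3566]
Step 9: x=[2.2583] v=[-3.3474]
Step 10: x=[1.7750] v=[-3.2221]
Step 11: x=[1.3272] v=[-2.9851]
Step 12: x=[0.9305] v=[-2.6445]
Step 13: x=[0.5987] v=[-2.2122]
Step 14: x=[0.3432] v=[-1.7031]
Step 15: x=[0.1730] v=[-1.1350]
Step 16: x=[0.0939] v=[-0.5275]
Step 17: x=[0.1086] v=[0.0983]
First v>=0 after going negative at step 17, time=2.5500

Answer: 2.5500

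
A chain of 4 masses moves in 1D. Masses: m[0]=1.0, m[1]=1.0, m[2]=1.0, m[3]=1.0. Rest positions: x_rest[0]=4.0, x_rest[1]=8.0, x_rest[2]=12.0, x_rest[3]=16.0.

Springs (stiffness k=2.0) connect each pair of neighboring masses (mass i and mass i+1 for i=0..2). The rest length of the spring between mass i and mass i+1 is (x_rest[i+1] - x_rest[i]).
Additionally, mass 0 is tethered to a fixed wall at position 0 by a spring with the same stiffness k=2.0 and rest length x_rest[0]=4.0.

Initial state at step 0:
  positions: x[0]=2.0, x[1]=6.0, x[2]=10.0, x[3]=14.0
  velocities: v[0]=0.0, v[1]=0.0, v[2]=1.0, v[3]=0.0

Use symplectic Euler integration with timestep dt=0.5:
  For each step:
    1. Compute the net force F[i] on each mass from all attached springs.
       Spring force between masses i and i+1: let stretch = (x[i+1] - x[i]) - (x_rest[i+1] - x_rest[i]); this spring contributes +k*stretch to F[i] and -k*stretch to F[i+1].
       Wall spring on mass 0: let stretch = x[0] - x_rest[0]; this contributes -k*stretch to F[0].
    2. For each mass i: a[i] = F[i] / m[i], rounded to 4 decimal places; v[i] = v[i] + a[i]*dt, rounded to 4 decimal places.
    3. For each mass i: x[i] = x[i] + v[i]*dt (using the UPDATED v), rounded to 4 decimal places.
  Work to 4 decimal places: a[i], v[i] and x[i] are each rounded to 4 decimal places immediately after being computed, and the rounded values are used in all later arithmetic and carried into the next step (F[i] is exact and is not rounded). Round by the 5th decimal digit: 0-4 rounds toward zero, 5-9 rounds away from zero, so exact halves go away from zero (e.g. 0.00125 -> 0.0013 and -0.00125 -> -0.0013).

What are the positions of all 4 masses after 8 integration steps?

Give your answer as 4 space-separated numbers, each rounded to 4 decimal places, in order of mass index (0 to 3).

Answer: 4.1016 8.8125 13.0900 19.0314

Derivation:
Step 0: x=[2.0000 6.0000 10.0000 14.0000] v=[0.0000 0.0000 1.0000 0.0000]
Step 1: x=[3.0000 6.0000 10.5000 14.0000] v=[2.0000 0.0000 1.0000 0.0000]
Step 2: x=[4.0000 6.7500 10.5000 14.2500] v=[2.0000 1.5000 0.0000 0.5000]
Step 3: x=[4.3750 8.0000 10.5000 14.6250] v=[0.7500 2.5000 0.0000 0.7500]
Step 4: x=[4.3750 8.6875 11.3125 14.9375] v=[0.0000 1.3750 1.6250 0.6250]
Step 5: x=[4.3438 8.5313 12.6250 15.4375] v=[-0.0625 -0.3125 2.6250 1.0000]
Step 6: x=[4.2344 8.3282 13.2969 16.5313] v=[-0.2188 -0.4063 1.3438 2.1875]
Step 7: x=[4.0547 8.5625 13.1017 18.0079] v=[-0.3594 0.4686 -0.3905 2.9531]
Step 8: x=[4.1016 8.8125 13.0900 19.0314] v=[0.0937 0.5000 -0.0235 2.0469]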